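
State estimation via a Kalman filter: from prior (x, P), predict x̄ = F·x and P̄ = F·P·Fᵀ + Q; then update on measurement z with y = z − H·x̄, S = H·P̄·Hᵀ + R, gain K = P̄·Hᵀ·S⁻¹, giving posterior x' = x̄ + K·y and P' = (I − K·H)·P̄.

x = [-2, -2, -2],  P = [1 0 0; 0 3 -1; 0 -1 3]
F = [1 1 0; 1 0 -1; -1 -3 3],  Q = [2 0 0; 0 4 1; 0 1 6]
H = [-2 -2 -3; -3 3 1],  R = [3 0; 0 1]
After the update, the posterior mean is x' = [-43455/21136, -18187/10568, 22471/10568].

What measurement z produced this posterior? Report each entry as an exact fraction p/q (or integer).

x̄ = F·x = [-4, 0, 2]
P̄ = F·P·Fᵀ + Q = [6 2 -13; 2 8 -12; -13 -12 79]
S = H·P̄·Hᵀ + R = [486 -208; -208 176]
K = P̄·Hᵀ·S⁻¹ = [-36/1321 -3683/21136; 127/1321 1561/10568; -991/2642 239/10568]
x' − x̄ = [41089/21136, -18187/10568, 1335/10568] = K·y
y = (KᵀK)⁻¹·Kᵀ·(x' − x̄) = [-1, -11]
z = y + H·x̄ = [-1, -11] + [2, 14] = [1, 3]

z = [1, 3]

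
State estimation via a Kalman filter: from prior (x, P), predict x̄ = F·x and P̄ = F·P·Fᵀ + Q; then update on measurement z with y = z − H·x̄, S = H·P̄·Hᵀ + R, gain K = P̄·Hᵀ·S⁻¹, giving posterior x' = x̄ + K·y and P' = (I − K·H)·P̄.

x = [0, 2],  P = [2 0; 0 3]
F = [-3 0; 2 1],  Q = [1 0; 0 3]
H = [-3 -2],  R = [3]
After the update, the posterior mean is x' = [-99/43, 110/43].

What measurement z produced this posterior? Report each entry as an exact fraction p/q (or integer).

z = [2]

x̄ = F·x = [0, 2]
P̄ = F·P·Fᵀ + Q = [19 -12; -12 14]
S = H·P̄·Hᵀ + R = [86]
K = P̄·Hᵀ·S⁻¹ = [-33/86; 4/43]
x' − x̄ = [-99/43, 24/43] = K·y
y = (KᵀK)⁻¹·Kᵀ·(x' − x̄) = [6]
z = y + H·x̄ = [6] + [-4] = [2]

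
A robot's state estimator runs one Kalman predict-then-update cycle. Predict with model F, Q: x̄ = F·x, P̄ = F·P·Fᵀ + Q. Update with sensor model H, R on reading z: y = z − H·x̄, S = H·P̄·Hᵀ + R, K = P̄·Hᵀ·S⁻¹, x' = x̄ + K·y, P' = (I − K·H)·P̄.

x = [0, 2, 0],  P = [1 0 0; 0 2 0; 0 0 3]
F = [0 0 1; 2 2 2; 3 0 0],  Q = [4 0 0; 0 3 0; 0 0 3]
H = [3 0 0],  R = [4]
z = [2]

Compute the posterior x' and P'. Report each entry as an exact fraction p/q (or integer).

x' = [42/67, 304/67, 0]
P' = [28/67 24/67 0; 24/67 1485/67 6; 0 6 12]

x̄ = F·x = [0, 4, 0]
P̄ = F·P·Fᵀ + Q = [7 6 0; 6 27 6; 0 6 12]
y = z − H·x̄ = [2]
S = H·P̄·Hᵀ + R = [67]
K = P̄·Hᵀ·S⁻¹ = [21/67; 18/67; 0]
x' = x̄ + K·y = [42/67, 304/67, 0]
P' = (I − K·H)·P̄ = [28/67 24/67 0; 24/67 1485/67 6; 0 6 12]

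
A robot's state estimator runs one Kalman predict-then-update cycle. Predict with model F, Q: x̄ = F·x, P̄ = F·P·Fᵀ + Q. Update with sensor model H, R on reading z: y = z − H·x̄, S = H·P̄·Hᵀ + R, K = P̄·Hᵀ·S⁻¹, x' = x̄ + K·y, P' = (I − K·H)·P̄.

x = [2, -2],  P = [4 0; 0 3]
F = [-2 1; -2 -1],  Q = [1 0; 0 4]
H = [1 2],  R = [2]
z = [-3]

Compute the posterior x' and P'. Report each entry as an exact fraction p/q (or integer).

x' = [-337/83, 81/166]
P' = [602/83 -278/83; -278/83 337/166]

x̄ = F·x = [-6, -2]
P̄ = F·P·Fᵀ + Q = [20 13; 13 23]
y = z − H·x̄ = [7]
S = H·P̄·Hᵀ + R = [166]
K = P̄·Hᵀ·S⁻¹ = [23/83; 59/166]
x' = x̄ + K·y = [-337/83, 81/166]
P' = (I − K·H)·P̄ = [602/83 -278/83; -278/83 337/166]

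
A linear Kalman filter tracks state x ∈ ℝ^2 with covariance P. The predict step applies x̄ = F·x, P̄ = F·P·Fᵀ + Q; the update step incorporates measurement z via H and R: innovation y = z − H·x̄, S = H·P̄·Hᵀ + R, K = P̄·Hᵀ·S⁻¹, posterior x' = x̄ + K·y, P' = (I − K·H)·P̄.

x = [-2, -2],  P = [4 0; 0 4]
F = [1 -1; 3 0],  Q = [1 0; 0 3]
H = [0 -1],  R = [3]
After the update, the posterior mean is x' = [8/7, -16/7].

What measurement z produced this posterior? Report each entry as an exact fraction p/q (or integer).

z = [2]

x̄ = F·x = [0, -6]
P̄ = F·P·Fᵀ + Q = [9 12; 12 39]
S = H·P̄·Hᵀ + R = [42]
K = P̄·Hᵀ·S⁻¹ = [-2/7; -13/14]
x' − x̄ = [8/7, 26/7] = K·y
y = (KᵀK)⁻¹·Kᵀ·(x' − x̄) = [-4]
z = y + H·x̄ = [-4] + [6] = [2]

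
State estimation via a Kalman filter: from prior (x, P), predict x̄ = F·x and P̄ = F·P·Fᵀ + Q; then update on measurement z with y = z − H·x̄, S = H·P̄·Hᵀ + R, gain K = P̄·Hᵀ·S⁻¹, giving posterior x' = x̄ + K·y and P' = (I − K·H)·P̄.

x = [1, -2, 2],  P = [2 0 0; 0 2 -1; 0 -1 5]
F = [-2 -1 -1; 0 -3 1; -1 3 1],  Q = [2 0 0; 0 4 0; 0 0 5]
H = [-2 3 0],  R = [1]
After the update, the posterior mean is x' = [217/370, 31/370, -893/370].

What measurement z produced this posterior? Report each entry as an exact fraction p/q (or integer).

z = [-1]

x̄ = F·x = [-2, 8, -5]
P̄ = F·P·Fᵀ + Q = [15 -1 -3; -1 33 -13; -3 -13 24]
S = H·P̄·Hᵀ + R = [370]
K = P̄·Hᵀ·S⁻¹ = [-33/370; 101/370; -33/370]
x' − x̄ = [957/370, -2929/370, 957/370] = K·y
y = (KᵀK)⁻¹·Kᵀ·(x' − x̄) = [-29]
z = y + H·x̄ = [-29] + [28] = [-1]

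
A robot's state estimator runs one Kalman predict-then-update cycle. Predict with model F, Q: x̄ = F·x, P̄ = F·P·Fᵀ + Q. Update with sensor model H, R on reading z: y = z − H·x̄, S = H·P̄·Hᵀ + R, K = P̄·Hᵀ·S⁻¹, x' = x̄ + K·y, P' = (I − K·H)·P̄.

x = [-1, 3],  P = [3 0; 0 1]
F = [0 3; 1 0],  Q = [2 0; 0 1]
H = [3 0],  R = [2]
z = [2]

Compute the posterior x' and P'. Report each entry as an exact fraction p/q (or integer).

x' = [84/101, -1]
P' = [22/101 0; 0 4]

x̄ = F·x = [9, -1]
P̄ = F·P·Fᵀ + Q = [11 0; 0 4]
y = z − H·x̄ = [-25]
S = H·P̄·Hᵀ + R = [101]
K = P̄·Hᵀ·S⁻¹ = [33/101; 0]
x' = x̄ + K·y = [84/101, -1]
P' = (I − K·H)·P̄ = [22/101 0; 0 4]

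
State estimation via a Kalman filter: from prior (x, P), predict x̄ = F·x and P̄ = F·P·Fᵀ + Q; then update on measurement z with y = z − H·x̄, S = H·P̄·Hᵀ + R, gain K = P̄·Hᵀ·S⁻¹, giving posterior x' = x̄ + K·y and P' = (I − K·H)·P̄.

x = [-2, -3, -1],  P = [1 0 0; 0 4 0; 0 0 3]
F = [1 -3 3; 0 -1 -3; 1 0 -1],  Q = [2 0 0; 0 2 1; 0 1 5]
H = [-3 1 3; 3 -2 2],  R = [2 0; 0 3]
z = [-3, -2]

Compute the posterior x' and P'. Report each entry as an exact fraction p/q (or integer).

x' = [426646/124051, 803088/124051, 31823/124051]
P' = [762469/124051 1399012/124051 288403/124051; 1399012/124051 2633023/124051 527869/124051; 288403/124051 527869/124051 129766/124051]

x̄ = F·x = [4, 6, -1]
P̄ = F·P·Fᵀ + Q = [66 -15 -8; -15 33 10; -8 10 9]
y = z − H·x̄ = [6, 0]
S = H·P̄·Hᵀ + R = [1004 -805; -805 769]
K = P̄·Hᵀ·S⁻¹ = [-11593/124051 22063/124051; 9797/124051 -4424/124051; 25979/124051 23001/124051]
x' = x̄ + K·y = [426646/124051, 803088/124051, 31823/124051]
P' = (I − K·H)·P̄ = [762469/124051 1399012/124051 288403/124051; 1399012/124051 2633023/124051 527869/124051; 288403/124051 527869/124051 129766/124051]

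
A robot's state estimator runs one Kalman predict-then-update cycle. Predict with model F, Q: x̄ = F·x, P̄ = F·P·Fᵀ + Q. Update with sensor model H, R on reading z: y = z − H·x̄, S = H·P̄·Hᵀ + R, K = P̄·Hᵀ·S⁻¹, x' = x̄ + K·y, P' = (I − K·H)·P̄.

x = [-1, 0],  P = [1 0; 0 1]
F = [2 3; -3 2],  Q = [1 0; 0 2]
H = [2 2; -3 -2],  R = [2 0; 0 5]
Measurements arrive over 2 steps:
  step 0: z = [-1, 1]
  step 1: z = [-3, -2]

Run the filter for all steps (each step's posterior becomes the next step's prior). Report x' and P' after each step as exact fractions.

step 0: x' = [-1214/901, 978/901], P' = [3010/901 -3360/901; -3360/901 4065/901]
step 1: x' = [413326/2675251, -2383008/2675251], P' = [3959478/2675251 -4356862/2675251; -4356862/2675251 5738468/2675251]

step 0: x̄ = F·x = [-2, 3]
step 0: P̄ = F·P·Fᵀ + Q = [14 0; 0 15]
step 0: y = z − H·x̄ = [-3, 1]
step 0: S = H·P̄·Hᵀ + R = [118 -144; -144 191]
step 0: K = P̄·Hᵀ·S⁻¹ = [-350/901 -462/901; 705/901 390/901]
step 0: x' = x̄ + K·y = [-1214/901, 978/901]
step 0: P' = (I − K·H)·P̄ = [3010/901 -3360/901; -3360/901 4065/901]
step 1: x̄ = F·x = [506/901, 5598/901]
step 1: P̄ = F·P·Fᵀ + Q = [9206/901 23130/901; 23130/901 85472/901]
step 1: y = z − H·x̄ = [-14911/901, 10912/901]
step 1: S = H·P̄·Hᵀ + R = [565554/901 -628424/901; -628424/901 706807/901]
step 1: K = P̄·Hᵀ·S⁻¹ = [-397384/2675251 -632942/2675251; 1381606/2675251 318730/2675251]
step 1: x' = x̄ + K·y = [413326/2675251, -2383008/2675251]
step 1: P' = (I − K·H)·P̄ = [3959478/2675251 -4356862/2675251; -4356862/2675251 5738468/2675251]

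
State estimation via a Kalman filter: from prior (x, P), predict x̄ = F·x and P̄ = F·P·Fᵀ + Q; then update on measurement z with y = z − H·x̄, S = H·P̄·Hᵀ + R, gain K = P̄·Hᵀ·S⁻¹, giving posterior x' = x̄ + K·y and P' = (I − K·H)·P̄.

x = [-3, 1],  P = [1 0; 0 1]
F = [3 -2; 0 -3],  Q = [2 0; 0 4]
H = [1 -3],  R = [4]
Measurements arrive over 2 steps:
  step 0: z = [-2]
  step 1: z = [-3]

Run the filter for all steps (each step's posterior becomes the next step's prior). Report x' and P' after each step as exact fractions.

step 0: x' = [-11, -3], P' = [1491/100 501/100; 501/100 211/100]
step 1: x' = [-19791/2450, -3807/2450], P' = [417933/24500 127191/24500; 127191/24500 49157/24500]

step 0: x̄ = F·x = [-11, -3]
step 0: P̄ = F·P·Fᵀ + Q = [15 6; 6 13]
step 0: y = z − H·x̄ = [0]
step 0: S = H·P̄·Hᵀ + R = [100]
step 0: K = P̄·Hᵀ·S⁻¹ = [-3/100; -33/100]
step 0: x' = x̄ + K·y = [-11, -3]
step 0: P' = (I − K·H)·P̄ = [1491/100 501/100; 501/100 211/100]
step 1: x̄ = F·x = [-27, 9]
step 1: P̄ = F·P·Fᵀ + Q = [8451/100 -3243/100; -3243/100 2299/100]
step 1: y = z − H·x̄ = [51]
step 1: S = H·P̄·Hᵀ + R = [490]
step 1: K = P̄·Hᵀ·S⁻¹ = [909/2450; -507/2450]
step 1: x' = x̄ + K·y = [-19791/2450, -3807/2450]
step 1: P' = (I − K·H)·P̄ = [417933/24500 127191/24500; 127191/24500 49157/24500]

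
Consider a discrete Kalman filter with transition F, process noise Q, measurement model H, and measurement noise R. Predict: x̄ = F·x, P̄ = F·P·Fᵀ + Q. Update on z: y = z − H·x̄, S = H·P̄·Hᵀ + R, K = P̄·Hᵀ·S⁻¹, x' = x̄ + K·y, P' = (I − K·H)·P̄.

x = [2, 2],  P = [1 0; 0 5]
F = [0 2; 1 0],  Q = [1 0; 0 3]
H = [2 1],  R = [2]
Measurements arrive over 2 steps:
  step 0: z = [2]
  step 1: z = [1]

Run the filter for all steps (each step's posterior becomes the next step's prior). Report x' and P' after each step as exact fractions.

step 0: x̄ = F·x = [4, 2]
step 0: P̄ = F·P·Fᵀ + Q = [21 0; 0 4]
step 0: y = z − H·x̄ = [-8]
step 0: S = H·P̄·Hᵀ + R = [90]
step 0: K = P̄·Hᵀ·S⁻¹ = [7/15; 2/45]
step 0: x' = x̄ + K·y = [4/15, 74/45]
step 0: P' = (I − K·H)·P̄ = [7/5 -28/15; -28/15 172/45]
step 1: x̄ = F·x = [148/45, 4/15]
step 1: P̄ = F·P·Fᵀ + Q = [733/45 -56/15; -56/15 22/5]
step 1: y = z − H·x̄ = [-263/45]
step 1: S = H·P̄·Hᵀ + R = [2548/45]
step 1: K = P̄·Hᵀ·S⁻¹ = [649/1274; -69/1274]
step 1: x' = x̄ + K·y = [397/1274, 743/1274]
step 1: P' = (I − K·H)·P̄ = [1016/637 -1383/637; -1383/637 2697/637]

step 0: x' = [4/15, 74/45], P' = [7/5 -28/15; -28/15 172/45]
step 1: x' = [397/1274, 743/1274], P' = [1016/637 -1383/637; -1383/637 2697/637]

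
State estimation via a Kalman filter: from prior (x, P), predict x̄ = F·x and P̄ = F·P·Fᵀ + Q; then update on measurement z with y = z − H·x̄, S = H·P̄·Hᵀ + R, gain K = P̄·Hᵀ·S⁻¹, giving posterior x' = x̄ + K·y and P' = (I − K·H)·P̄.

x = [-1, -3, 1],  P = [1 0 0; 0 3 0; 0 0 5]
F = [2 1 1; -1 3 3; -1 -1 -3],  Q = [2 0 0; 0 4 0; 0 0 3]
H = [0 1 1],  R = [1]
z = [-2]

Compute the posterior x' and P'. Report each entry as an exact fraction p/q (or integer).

x̄ = F·x = [-4, -5, 1]
P̄ = F·P·Fᵀ + Q = [14 22 -20; 22 77 -53; -20 -53 52]
y = z − H·x̄ = [2]
S = H·P̄·Hᵀ + R = [24]
K = P̄·Hᵀ·S⁻¹ = [1/12; 1; -1/24]
x' = x̄ + K·y = [-23/6, -3, 11/12]
P' = (I − K·H)·P̄ = [83/6 20 -239/12; 20 53 -52; -239/12 -52 1247/24]

x' = [-23/6, -3, 11/12]
P' = [83/6 20 -239/12; 20 53 -52; -239/12 -52 1247/24]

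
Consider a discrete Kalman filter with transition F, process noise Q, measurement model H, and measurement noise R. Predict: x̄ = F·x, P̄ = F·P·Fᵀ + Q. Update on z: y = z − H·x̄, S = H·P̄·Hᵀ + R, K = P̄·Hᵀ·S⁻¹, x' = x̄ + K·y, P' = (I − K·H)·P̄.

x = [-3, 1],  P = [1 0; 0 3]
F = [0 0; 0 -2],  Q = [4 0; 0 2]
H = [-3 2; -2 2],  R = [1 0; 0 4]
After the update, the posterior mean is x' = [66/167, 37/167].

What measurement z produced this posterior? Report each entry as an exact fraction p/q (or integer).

x̄ = F·x = [0, -2]
P̄ = F·P·Fᵀ + Q = [4 0; 0 14]
S = H·P̄·Hᵀ + R = [93 80; 80 76]
K = P̄·Hᵀ·S⁻¹ = [-68/167 54/167; -28/167 91/167]
x' − x̄ = [66/167, 371/167] = K·y
y = (KᵀK)⁻¹·Kᵀ·(x' − x̄) = [3, 5]
z = y + H·x̄ = [3, 5] + [-4, -4] = [-1, 1]

z = [-1, 1]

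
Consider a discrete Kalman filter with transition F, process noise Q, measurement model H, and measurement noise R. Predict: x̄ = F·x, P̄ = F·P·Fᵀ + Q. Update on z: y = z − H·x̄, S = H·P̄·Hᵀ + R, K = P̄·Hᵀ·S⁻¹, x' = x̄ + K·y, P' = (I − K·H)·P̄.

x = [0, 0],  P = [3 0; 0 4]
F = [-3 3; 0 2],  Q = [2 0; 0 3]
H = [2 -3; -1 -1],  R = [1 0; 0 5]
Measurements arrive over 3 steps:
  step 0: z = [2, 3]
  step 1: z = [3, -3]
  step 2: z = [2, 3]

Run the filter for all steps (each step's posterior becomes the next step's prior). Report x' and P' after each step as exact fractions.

step 0: x' = [-22752/17327, -26579/17327], P' = [30639/17327 19231/17327; 19231/17327 13934/17327]
step 1: x' = [17823482/21243961, -9468704/21243961], P' = [23404611/21243961 14313569/21243961; 14313569/21243961 11018656/21243961]
step 2: x' = [-38895805612/19748105519, -38398370815/19748105519], P' = [21722398557/19748105519 13297345243/19748105519; 13297345243/19748105519 10239723752/19748105519]

step 0: x̄ = F·x = [0, 0]
step 0: P̄ = F·P·Fᵀ + Q = [65 24; 24 19]
step 0: y = z − H·x̄ = [2, 3]
step 0: S = H·P̄·Hᵀ + R = [144 -49; -49 137]
step 0: K = P̄·Hᵀ·S⁻¹ = [3585/17327 -9974/17327; -3340/17327 -6633/17327]
step 0: x' = x̄ + K·y = [-22752/17327, -26579/17327]
step 0: P' = (I − K·H)·P̄ = [30639/17327 19231/17327; 19231/17327 13934/17327]
step 1: x̄ = F·x = [-11481/17327, -53158/17327]
step 1: P̄ = F·P·Fᵀ + Q = [89653/17327 -31782/17327; -31782/17327 107717/17327]
step 1: y = z − H·x̄ = [-84531/17327, -116620/17327]
step 1: S = H·P̄·Hᵀ + R = [1726776/17327 112063/17327; 112063/17327 220441/17327]
step 1: K = P̄·Hᵀ·S⁻¹ = [3868515/21243961 -7543636/21243961; -4428830/21243961 -5066445/21243961]
step 1: x' = x̄ + K·y = [17823482/21243961, -9468704/21243961]
step 1: P' = (I − K·H)·P̄ = [23404611/21243961 14313569/21243961; 14313569/21243961 11018656/21243961]
step 2: x̄ = F·x = [-81876558/21243961, -18937408/21243961]
step 2: P̄ = F·P·Fᵀ + Q = [94653083/21243961 -19769478/21243961; -19769478/21243961 107806507/21243961]
step 2: y = z − H·x̄ = [149428814/21243961, -37082083/21243961]
step 2: S = H·P̄·Hᵀ + R = [1607348592/21243961 114343877/21243961; 114343877/21243961 269140439/21243961]
step 2: K = P̄·Hᵀ·S⁻¹ = [3552761385/19748105519 -7003948760/19748105519; -4124480770/19748105519 -4707413799/19748105519]
step 2: x' = x̄ + K·y = [-38895805612/19748105519, -38398370815/19748105519]
step 2: P' = (I − K·H)·P̄ = [21722398557/19748105519 13297345243/19748105519; 13297345243/19748105519 10239723752/19748105519]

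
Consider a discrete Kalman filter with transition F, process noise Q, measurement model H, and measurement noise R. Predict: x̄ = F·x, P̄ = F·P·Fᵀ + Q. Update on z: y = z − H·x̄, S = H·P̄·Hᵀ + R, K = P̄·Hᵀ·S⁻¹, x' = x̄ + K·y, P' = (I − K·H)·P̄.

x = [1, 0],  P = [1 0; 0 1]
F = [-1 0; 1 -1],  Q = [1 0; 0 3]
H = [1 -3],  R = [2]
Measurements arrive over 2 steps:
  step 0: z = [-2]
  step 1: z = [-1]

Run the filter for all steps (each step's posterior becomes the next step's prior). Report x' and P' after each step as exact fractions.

step 0: x̄ = F·x = [-1, 1]
step 0: P̄ = F·P·Fᵀ + Q = [2 -1; -1 5]
step 0: y = z − H·x̄ = [2]
step 0: S = H·P̄·Hᵀ + R = [55]
step 0: K = P̄·Hᵀ·S⁻¹ = [1/11; -16/55]
step 0: x' = x̄ + K·y = [-9/11, 23/55]
step 0: P' = (I − K·H)·P̄ = [17/11 5/11; 5/11 19/55]
step 1: x̄ = F·x = [9/11, -68/55]
step 1: P̄ = F·P·Fᵀ + Q = [28/11 -12/11; -12/11 219/55]
step 1: y = z − H·x̄ = [-304/55]
step 1: S = H·P̄·Hᵀ + R = [2581/55]
step 1: K = P̄·Hᵀ·S⁻¹ = [320/2581; -717/2581]
step 1: x' = x̄ + K·y = [343/2581, 772/2581]
step 1: P' = (I − K·H)·P̄ = [4708/2581 1356/2581; 1356/2581 930/2581]

step 0: x' = [-9/11, 23/55], P' = [17/11 5/11; 5/11 19/55]
step 1: x' = [343/2581, 772/2581], P' = [4708/2581 1356/2581; 1356/2581 930/2581]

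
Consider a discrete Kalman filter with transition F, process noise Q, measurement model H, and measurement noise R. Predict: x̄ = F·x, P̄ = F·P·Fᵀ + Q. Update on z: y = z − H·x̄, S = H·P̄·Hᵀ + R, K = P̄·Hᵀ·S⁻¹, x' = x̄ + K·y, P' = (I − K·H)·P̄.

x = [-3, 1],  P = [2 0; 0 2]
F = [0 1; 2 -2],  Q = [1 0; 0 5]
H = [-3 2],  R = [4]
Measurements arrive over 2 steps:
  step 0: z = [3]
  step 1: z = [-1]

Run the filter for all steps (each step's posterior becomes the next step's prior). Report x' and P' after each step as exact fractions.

step 0: x̄ = F·x = [1, -8]
step 0: P̄ = F·P·Fᵀ + Q = [3 -4; -4 21]
step 0: y = z − H·x̄ = [22]
step 0: S = H·P̄·Hᵀ + R = [163]
step 0: K = P̄·Hᵀ·S⁻¹ = [-17/163; 54/163]
step 0: x' = x̄ + K·y = [-211/163, -116/163]
step 0: P' = (I − K·H)·P̄ = [200/163 266/163; 266/163 507/163]
step 1: x̄ = F·x = [-116/163, -190/163]
step 1: P̄ = F·P·Fᵀ + Q = [670/163 -482/163; -482/163 1515/163]
step 1: y = z − H·x̄ = [-131/163]
step 1: S = H·P̄·Hᵀ + R = [18526/163]
step 1: K = P̄·Hᵀ·S⁻¹ = [-1487/9263; 2238/9263]
step 1: x' = x̄ + K·y = [-5397/9263, -12596/9263]
step 1: P' = (I − K·H)·P̄ = [10944/9263 13442/9263; 13442/9263 24639/9263]

step 0: x' = [-211/163, -116/163], P' = [200/163 266/163; 266/163 507/163]
step 1: x' = [-5397/9263, -12596/9263], P' = [10944/9263 13442/9263; 13442/9263 24639/9263]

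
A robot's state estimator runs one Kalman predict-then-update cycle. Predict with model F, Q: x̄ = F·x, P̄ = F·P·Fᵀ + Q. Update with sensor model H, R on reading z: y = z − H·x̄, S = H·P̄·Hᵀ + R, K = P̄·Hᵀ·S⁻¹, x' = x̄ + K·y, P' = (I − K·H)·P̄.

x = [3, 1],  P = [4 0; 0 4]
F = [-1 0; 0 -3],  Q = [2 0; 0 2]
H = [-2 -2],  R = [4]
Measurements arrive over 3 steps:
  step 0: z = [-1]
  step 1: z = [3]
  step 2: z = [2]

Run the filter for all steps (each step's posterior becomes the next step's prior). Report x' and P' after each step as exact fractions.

step 0: x' = [-32/15, 112/45], P' = [26/5 -76/15; -76/15 266/45]
step 1: x' = [596/495, -1396/495], P' = [868/165 -908/165; -908/165 1108/165]
step 2: x' = [5114/6217, -29906/18651], P' = [31026/6217 -32552/6217; -32552/6217 40130/6217]

step 0: x̄ = F·x = [-3, -3]
step 0: P̄ = F·P·Fᵀ + Q = [6 0; 0 38]
step 0: y = z − H·x̄ = [-13]
step 0: S = H·P̄·Hᵀ + R = [180]
step 0: K = P̄·Hᵀ·S⁻¹ = [-1/15; -19/45]
step 0: x' = x̄ + K·y = [-32/15, 112/45]
step 0: P' = (I − K·H)·P̄ = [26/5 -76/15; -76/15 266/45]
step 1: x̄ = F·x = [32/15, -112/15]
step 1: P̄ = F·P·Fᵀ + Q = [36/5 -76/5; -76/5 276/5]
step 1: y = z − H·x̄ = [-23/3]
step 1: S = H·P̄·Hᵀ + R = [132]
step 1: K = P̄·Hᵀ·S⁻¹ = [4/33; -20/33]
step 1: x' = x̄ + K·y = [596/495, -1396/495]
step 1: P' = (I − K·H)·P̄ = [868/165 -908/165; -908/165 1108/165]
step 2: x̄ = F·x = [-596/495, 1396/165]
step 2: P̄ = F·P·Fᵀ + Q = [1198/165 -908/55; -908/55 3434/55]
step 2: y = z − H·x̄ = [8174/495]
step 2: S = H·P̄·Hᵀ + R = [24868/165]
step 2: K = P̄·Hᵀ·S⁻¹ = [763/6217; -3789/6217]
step 2: x' = x̄ + K·y = [5114/6217, -29906/18651]
step 2: P' = (I − K·H)·P̄ = [31026/6217 -32552/6217; -32552/6217 40130/6217]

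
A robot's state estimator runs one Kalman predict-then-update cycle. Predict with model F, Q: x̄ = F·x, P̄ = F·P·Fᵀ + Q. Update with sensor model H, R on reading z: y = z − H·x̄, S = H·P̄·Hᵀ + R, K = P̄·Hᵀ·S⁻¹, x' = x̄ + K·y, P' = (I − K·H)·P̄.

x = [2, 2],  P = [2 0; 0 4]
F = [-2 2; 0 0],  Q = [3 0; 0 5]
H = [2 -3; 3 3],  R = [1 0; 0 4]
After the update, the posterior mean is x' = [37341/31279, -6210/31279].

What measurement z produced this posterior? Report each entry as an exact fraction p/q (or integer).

z = [3, 3]

x̄ = F·x = [0, 0]
P̄ = F·P·Fᵀ + Q = [27 0; 0 5]
S = H·P̄·Hᵀ + R = [154 117; 117 292]
K = P̄·Hᵀ·S⁻¹ = [6291/31279 6156/31279; -6135/31279 4065/31279]
x' − x̄ = [37341/31279, -6210/31279] = K·y
y = (KᵀK)⁻¹·Kᵀ·(x' − x̄) = [3, 3]
z = y + H·x̄ = [3, 3] + [0, 0] = [3, 3]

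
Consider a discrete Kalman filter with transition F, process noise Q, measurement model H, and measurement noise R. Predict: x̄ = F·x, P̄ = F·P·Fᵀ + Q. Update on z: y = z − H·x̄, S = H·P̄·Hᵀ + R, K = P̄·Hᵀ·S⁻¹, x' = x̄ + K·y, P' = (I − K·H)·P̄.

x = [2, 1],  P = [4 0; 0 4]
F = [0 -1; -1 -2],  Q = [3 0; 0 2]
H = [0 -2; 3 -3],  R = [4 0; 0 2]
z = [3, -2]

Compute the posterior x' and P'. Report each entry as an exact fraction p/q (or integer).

x̄ = F·x = [-1, -4]
P̄ = F·P·Fᵀ + Q = [7 8; 8 22]
y = z − H·x̄ = [-5, -11]
S = H·P̄·Hᵀ + R = [92 84; 84 119]
K = P̄·Hᵀ·S⁻¹ = [-59/139 267/973; -61/139 -6/139]
x' = x̄ + K·y = [-1845/973, -185/139]
P' = (I − K·H)·P̄ = [1004/973 118/139; 118/139 122/139]

x' = [-1845/973, -185/139]
P' = [1004/973 118/139; 118/139 122/139]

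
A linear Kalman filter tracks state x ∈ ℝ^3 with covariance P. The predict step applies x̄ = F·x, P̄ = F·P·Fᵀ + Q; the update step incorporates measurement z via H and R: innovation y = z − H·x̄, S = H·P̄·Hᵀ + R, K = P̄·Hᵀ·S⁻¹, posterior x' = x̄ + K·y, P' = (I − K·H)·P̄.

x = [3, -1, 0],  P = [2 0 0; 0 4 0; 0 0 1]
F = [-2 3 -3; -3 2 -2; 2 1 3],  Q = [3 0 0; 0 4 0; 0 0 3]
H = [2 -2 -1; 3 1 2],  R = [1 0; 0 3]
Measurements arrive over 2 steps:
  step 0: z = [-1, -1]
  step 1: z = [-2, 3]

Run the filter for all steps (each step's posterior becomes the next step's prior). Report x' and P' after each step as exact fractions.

step 0: x' = [-17325/6008, -17195/3004, 278779/42056], P' = [16629/6008 18239/3004 -41141/6008; 18239/3004 21081/1502 -47559/3004; -41141/6008 -47559/3004 768699/42056]
step 1: x' = [3103375337/6596037151, 9532935411/6596037151, 67023969/6596037151], P' = [6402485866/6596037151 12354371743/6596037151 -13336078535/6596037151; 12354371743/6596037151 27912769442/6596037151 -30104816167/6596037151; -13336078535/6596037151 -30104816167/6596037151 35082159923/6596037151]

step 0: x̄ = F·x = [-9, -11, 5]
step 0: P̄ = F·P·Fᵀ + Q = [56 42 -5; 42 42 -10; -5 -10 24]
step 0: y = z − H·x̄ = [0, 27]
step 0: S = H·P̄·Hᵀ + R = [61 81; 81 797]
step 0: K = P̄·Hᵀ·S⁻¹ = [1443/6008 1361/6008; -287/3004 587/3004; -13021/42056 2537/42056]
step 0: x' = x̄ + K·y = [-17325/6008, -17195/3004, 278779/42056]
step 0: P' = (I − K·H)·P̄ = [16629/6008 18239/3004 -41141/6008; 18239/3004 21081/1502 -47559/3004; -41141/6008 -47559/3004 768699/42056]
step 1: x̄ = F·x = [-1315977/42056, -675193/42056, 353057/42056]
step 1: P̄ = F·P·Fᵀ + Q = [18287355/42056 9778803/42056 -5130827/42056; 9778803/42056 5458331/42056 -2794203/42056; -5130827/42056 -2794203/42056 1670923/42056]
step 1: y = z − H·x̄ = [1550513/42056, 2021589/21028]
step 1: S = H·P̄·Hᵀ + R = [27811795/42056 32595299/21028; 32595299/21028 40695117/10514]
step 1: K = P̄·Hᵀ·S⁻¹ = [1432306781/6596037151 148171887/599639741; -1011979231/6596037151 144431889/599639741; -1544684659/6596037151 1553578/599639741]
step 1: x' = x̄ + K·y = [3103375337/6596037151, 9532935411/6596037151, 67023969/6596037151]
step 1: P' = (I − K·H)·P̄ = [6402485866/6596037151 12354371743/6596037151 -13336078535/6596037151; 12354371743/6596037151 27912769442/6596037151 -30104816167/6596037151; -13336078535/6596037151 -30104816167/6596037151 35082159923/6596037151]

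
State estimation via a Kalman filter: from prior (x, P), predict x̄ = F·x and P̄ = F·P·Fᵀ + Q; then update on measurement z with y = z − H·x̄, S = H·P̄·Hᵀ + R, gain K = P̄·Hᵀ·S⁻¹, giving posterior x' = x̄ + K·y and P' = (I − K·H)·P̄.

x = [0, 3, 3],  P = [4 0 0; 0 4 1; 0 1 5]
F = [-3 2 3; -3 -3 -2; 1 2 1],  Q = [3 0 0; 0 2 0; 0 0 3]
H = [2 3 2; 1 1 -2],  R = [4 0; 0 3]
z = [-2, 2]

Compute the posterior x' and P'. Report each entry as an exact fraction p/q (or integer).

x' = [295895/116233, -224320/116233, -55058/116233]
P' = [3261033/116233 -2427532/116233 502417/116233; -2427532/116233 1857636/116233 -392576/116233; 502417/116233 -392576/116233 129445/116233]

x̄ = F·x = [15, -15, 9]
P̄ = F·P·Fᵀ + Q = [112 -31 27; -31 106 -53; 27 -53 32]
y = z − H·x̄ = [-5, 20]
S = H·P̄·Hᵀ + R = [742 417; 417 391]
K = P̄·Hᵀ·S⁻¹ = [61076/116233 -57111/116233; -16827/116233 71752/116233; 21499/116233 -49683/116233]
x' = x̄ + K·y = [295895/116233, -224320/116233, -55058/116233]
P' = (I − K·H)·P̄ = [3261033/116233 -2427532/116233 502417/116233; -2427532/116233 1857636/116233 -392576/116233; 502417/116233 -392576/116233 129445/116233]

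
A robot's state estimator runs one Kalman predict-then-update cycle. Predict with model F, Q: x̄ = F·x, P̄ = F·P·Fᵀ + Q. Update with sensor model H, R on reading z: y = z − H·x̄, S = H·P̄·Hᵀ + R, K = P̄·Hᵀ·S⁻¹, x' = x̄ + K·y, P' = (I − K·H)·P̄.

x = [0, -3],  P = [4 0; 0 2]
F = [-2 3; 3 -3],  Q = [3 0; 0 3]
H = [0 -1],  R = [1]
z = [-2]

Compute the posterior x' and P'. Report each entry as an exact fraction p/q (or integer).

x̄ = F·x = [-9, 9]
P̄ = F·P·Fᵀ + Q = [37 -42; -42 57]
y = z − H·x̄ = [7]
S = H·P̄·Hᵀ + R = [58]
K = P̄·Hᵀ·S⁻¹ = [21/29; -57/58]
x' = x̄ + K·y = [-114/29, 123/58]
P' = (I − K·H)·P̄ = [191/29 -21/29; -21/29 57/58]

x' = [-114/29, 123/58]
P' = [191/29 -21/29; -21/29 57/58]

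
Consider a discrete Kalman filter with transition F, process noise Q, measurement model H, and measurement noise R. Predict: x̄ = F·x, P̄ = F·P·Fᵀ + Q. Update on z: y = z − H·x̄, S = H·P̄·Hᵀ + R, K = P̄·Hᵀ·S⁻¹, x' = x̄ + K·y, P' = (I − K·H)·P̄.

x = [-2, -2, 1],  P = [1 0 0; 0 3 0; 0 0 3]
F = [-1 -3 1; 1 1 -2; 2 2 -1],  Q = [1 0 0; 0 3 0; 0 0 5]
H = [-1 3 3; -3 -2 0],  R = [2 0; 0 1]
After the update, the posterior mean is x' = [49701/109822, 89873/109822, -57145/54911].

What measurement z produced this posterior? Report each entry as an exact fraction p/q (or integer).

x̄ = F·x = [9, -6, -9]
P̄ = F·P·Fᵀ + Q = [32 -16 -23; -16 19 14; -23 14 24]
S = H·P̄·Hᵀ + R = [907 217; 217 173]
K = P̄·Hᵀ·S⁻¹ = [-11889/109822 -25715/109822; 17725/109822 -15885/109822; 7402/54911 3729/54911]
x' − x̄ = [-938697/109822, 748805/109822, 437054/54911] = K·y
y = (KᵀK)⁻¹·Kᵀ·(x' − x̄) = [53, 12]
z = y + H·x̄ = [53, 12] + [-54, -15] = [-1, -3]

z = [-1, -3]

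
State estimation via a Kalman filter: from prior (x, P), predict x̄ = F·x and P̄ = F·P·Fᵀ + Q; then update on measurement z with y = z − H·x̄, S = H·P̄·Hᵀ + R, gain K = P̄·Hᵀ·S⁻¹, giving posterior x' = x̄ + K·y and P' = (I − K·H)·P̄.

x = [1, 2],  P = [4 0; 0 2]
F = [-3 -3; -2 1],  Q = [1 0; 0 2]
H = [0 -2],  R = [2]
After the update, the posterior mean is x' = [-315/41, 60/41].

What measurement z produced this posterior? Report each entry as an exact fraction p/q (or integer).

x̄ = F·x = [-9, 0]
P̄ = F·P·Fᵀ + Q = [55 18; 18 20]
S = H·P̄·Hᵀ + R = [82]
K = P̄·Hᵀ·S⁻¹ = [-18/41; -20/41]
x' − x̄ = [54/41, 60/41] = K·y
y = (KᵀK)⁻¹·Kᵀ·(x' − x̄) = [-3]
z = y + H·x̄ = [-3] + [0] = [-3]

z = [-3]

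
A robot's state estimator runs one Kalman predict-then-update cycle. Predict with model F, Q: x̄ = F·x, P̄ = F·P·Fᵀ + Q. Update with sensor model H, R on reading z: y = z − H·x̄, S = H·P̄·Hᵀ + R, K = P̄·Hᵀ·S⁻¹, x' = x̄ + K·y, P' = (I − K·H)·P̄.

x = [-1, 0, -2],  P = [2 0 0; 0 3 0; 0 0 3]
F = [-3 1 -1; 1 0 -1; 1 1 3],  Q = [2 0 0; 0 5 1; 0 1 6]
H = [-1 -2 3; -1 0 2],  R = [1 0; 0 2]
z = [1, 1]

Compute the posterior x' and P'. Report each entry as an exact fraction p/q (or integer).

x̄ = F·x = [5, 1, -7]
P̄ = F·P·Fᵀ + Q = [26 -3 -12; -3 10 -6; -12 -6 38]
y = z − H·x̄ = [29, 20]
S = H·P̄·Hᵀ + R = [541 332; 332 228]
K = P̄·Hᵀ·S⁻¹ = [958/3281 -4229/6562; -1248/3281 6751/13124; 562/3281 448/3281]
x' = x̄ + K·y = [1897/3281, 844/3281, 2291/3281]
P' = (I − K·H)·P̄ = [33229/3281 9313/6562 14500/3281; 9313/6562 17279/13124 4016/3281; 14500/3281 4016/3281 7698/3281]

x' = [1897/3281, 844/3281, 2291/3281]
P' = [33229/3281 9313/6562 14500/3281; 9313/6562 17279/13124 4016/3281; 14500/3281 4016/3281 7698/3281]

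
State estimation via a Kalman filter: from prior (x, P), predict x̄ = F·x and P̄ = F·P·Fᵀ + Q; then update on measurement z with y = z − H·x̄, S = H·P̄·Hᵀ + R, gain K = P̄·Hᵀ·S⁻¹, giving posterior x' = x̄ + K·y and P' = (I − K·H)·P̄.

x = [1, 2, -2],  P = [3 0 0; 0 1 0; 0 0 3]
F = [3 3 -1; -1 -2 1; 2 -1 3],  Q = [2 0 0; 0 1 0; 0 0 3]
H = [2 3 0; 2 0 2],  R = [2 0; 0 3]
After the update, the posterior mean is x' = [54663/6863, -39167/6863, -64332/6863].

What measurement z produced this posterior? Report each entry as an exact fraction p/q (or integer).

x̄ = F·x = [11, -7, -6]
P̄ = F·P·Fᵀ + Q = [41 -18 6; -18 11 5; 6 5 43]
S = H·P̄·Hᵀ + R = [49 110; 110 387]
K = P̄·Hᵀ·S⁻¹ = [496/6863 1526/6863; 1699/6863 -944/6863; -331/6863 1832/6863]
x' − x̄ = [-20830/6863, 8874/6863, -23154/6863] = K·y
y = (KᵀK)⁻¹·Kᵀ·(x' − x̄) = [-2, -13]
z = y + H·x̄ = [-2, -13] + [1, 10] = [-1, -3]

z = [-1, -3]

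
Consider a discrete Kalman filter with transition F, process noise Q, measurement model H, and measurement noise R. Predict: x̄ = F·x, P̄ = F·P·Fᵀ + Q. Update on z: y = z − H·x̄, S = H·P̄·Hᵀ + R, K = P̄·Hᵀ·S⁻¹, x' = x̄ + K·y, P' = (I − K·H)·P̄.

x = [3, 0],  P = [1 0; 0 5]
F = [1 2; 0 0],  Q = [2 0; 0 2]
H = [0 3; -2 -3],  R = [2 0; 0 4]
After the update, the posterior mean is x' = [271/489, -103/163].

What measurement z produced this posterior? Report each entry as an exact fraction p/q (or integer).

x̄ = F·x = [3, 0]
P̄ = F·P·Fᵀ + Q = [23 0; 0 2]
S = H·P̄·Hᵀ + R = [20 -18; -18 114]
K = P̄·Hᵀ·S⁻¹ = [-69/163 -230/489; 48/163 -1/163]
x' − x̄ = [-1196/489, -103/163] = K·y
y = (KᵀK)⁻¹·Kᵀ·(x' − x̄) = [-2, 7]
z = y + H·x̄ = [-2, 7] + [0, -6] = [-2, 1]

z = [-2, 1]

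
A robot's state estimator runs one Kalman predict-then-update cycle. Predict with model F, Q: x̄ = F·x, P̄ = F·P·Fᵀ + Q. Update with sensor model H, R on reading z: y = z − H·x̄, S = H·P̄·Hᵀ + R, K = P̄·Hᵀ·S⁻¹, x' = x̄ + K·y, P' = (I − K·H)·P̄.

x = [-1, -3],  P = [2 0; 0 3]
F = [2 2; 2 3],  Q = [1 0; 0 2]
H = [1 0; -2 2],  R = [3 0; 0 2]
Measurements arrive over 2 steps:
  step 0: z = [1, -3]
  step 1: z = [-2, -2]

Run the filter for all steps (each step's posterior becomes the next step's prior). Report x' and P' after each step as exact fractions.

step 0: x' = [-22/131, -214/131], P' = [669/262 342/131; 342/131 409/131]
step 1: x' = [-9239/4489, -13874/4489], P' = [48663/17956 25017/8978; 25017/8978 14836/4489]

step 0: x̄ = F·x = [-8, -11]
step 0: P̄ = F·P·Fᵀ + Q = [21 26; 26 37]
step 0: y = z − H·x̄ = [9, 3]
step 0: S = H·P̄·Hᵀ + R = [24 10; 10 26]
step 0: K = P̄·Hᵀ·S⁻¹ = [223/262 15/262; 114/131 67/131]
step 0: x' = x̄ + K·y = [-22/131, -214/131]
step 0: P' = (I − K·H)·P̄ = [669/262 342/131; 342/131 409/131]
step 1: x̄ = F·x = [-472/131, -686/131]
step 1: P̄ = F·P·Fᵀ + Q = [5841/131 7212/131; 7212/131 9385/131]
step 1: y = z − H·x̄ = [210/131, 166/131]
step 1: S = H·P̄·Hᵀ + R = [6234/131 2742/131; 2742/131 3470/131]
step 1: K = P̄·Hᵀ·S⁻¹ = [16221/17956 1371/17956; 8339/8978 4655/8978]
step 1: x' = x̄ + K·y = [-9239/4489, -13874/4489]
step 1: P' = (I − K·H)·P̄ = [48663/17956 25017/8978; 25017/8978 14836/4489]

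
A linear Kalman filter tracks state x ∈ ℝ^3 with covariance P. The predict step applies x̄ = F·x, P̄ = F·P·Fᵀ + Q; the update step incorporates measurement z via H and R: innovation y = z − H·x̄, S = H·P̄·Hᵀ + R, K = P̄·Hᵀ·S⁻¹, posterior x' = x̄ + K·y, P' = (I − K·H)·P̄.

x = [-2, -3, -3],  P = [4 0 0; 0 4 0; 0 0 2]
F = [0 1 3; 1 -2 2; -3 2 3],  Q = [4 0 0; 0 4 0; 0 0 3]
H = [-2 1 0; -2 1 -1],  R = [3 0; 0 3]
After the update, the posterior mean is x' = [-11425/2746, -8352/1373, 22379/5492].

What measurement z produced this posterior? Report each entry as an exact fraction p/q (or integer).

z = [2, -2]

x̄ = F·x = [-12, -2, -9]
P̄ = F·P·Fᵀ + Q = [26 4 26; 4 32 -16; 26 -16 73]
S = H·P̄·Hᵀ + R = [123 188; 188 332]
K = P̄·Hᵀ·S⁻¹ = [-506/1373 -39/2746; 112/1373 102/1373; 983/1373 -4559/5492]
x' − x̄ = [21527/2746, -5606/1373, 71807/5492] = K·y
y = (KᵀK)⁻¹·Kᵀ·(x' − x̄) = [-20, -33]
z = y + H·x̄ = [-20, -33] + [22, 31] = [2, -2]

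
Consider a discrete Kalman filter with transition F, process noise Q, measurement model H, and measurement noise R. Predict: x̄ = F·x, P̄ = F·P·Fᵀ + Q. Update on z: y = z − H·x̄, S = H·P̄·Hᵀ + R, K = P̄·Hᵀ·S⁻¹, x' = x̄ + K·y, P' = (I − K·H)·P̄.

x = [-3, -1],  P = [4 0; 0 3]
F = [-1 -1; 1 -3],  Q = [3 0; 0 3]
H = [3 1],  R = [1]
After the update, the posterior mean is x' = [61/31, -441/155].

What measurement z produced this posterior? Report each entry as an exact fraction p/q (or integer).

z = [3]

x̄ = F·x = [4, 0]
P̄ = F·P·Fᵀ + Q = [10 5; 5 34]
S = H·P̄·Hᵀ + R = [155]
K = P̄·Hᵀ·S⁻¹ = [7/31; 49/155]
x' − x̄ = [-63/31, -441/155] = K·y
y = (KᵀK)⁻¹·Kᵀ·(x' − x̄) = [-9]
z = y + H·x̄ = [-9] + [12] = [3]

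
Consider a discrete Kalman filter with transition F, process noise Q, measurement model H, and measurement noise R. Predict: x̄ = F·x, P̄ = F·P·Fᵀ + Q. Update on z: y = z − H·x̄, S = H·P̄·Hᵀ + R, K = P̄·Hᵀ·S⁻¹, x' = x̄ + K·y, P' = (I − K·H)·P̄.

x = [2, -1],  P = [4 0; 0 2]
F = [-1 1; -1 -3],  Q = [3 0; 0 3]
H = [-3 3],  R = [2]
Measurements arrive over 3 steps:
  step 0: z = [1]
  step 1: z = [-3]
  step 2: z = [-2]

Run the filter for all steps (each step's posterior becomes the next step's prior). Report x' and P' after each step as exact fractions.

step 0: x' = [-669/344, -547/344], P' = [2007/344 1985/344; 1985/344 2039/344]
step 1: x' = [48409/78220, -5709/15644], P' = [120877/39110 24113/7822; 24113/7822 25785/7822]
step 2: x' = [-8767031/10377680, -15602321/10377680], P' = [30818621/10377680 30667851/10377680; 30667851/10377680 32814541/10377680]

step 0: x̄ = F·x = [-3, 1]
step 0: P̄ = F·P·Fᵀ + Q = [9 -2; -2 25]
step 0: y = z − H·x̄ = [-11]
step 0: S = H·P̄·Hᵀ + R = [344]
step 0: K = P̄·Hᵀ·S⁻¹ = [-33/344; 81/344]
step 0: x' = x̄ + K·y = [-669/344, -547/344]
step 0: P' = (I − K·H)·P̄ = [2007/344 1985/344; 1985/344 2039/344]
step 1: x̄ = F·x = [61/172, 1155/172]
step 1: P̄ = F·P·Fᵀ + Q = [277/86 -35/86; -35/86 8325/86]
step 1: y = z − H·x̄ = [-1899/86]
step 1: S = H·P̄·Hᵀ + R = [39110/43]
step 1: K = P̄·Hᵀ·S⁻¹ = [-234/19555; 1254/3911]
step 1: x' = x̄ + K·y = [48409/78220, -5709/15644]
step 1: P' = (I − K·H)·P̄ = [120877/39110 24113/7822; 24113/7822 25785/7822]
step 2: x̄ = F·x = [-38477/39110, 18613/39110]
step 2: P̄ = F·P·Fᵀ + Q = [63001/19555 -12384/19555; -12384/19555 1060961/19555]
step 2: y = z − H·x̄ = [-24949/3911]
step 2: S = H·P̄·Hᵀ + R = [2075536/3911]
step 2: K = P̄·Hᵀ·S⁻¹ = [-45231/2075536; 644007/2075536]
step 2: x' = x̄ + K·y = [-8767031/10377680, -15602321/10377680]
step 2: P' = (I − K·H)·P̄ = [30818621/10377680 30667851/10377680; 30667851/10377680 32814541/10377680]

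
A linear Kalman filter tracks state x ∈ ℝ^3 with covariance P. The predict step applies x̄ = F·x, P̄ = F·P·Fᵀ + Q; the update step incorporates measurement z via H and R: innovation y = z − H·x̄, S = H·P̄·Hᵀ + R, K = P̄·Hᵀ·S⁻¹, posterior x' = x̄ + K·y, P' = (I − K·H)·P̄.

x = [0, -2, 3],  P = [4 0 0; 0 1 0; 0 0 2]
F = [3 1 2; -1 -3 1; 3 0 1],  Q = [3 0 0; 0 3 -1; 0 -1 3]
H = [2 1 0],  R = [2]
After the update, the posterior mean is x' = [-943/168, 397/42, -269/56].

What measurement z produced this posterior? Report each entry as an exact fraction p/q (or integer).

x̄ = F·x = [4, 9, 3]
P̄ = F·P·Fᵀ + Q = [48 -11 40; -11 18 -11; 40 -11 41]
S = H·P̄·Hᵀ + R = [168]
K = P̄·Hᵀ·S⁻¹ = [85/168; -1/42; 23/56]
x' − x̄ = [-1615/168, 19/42, -437/56] = K·y
y = (KᵀK)⁻¹·Kᵀ·(x' − x̄) = [-19]
z = y + H·x̄ = [-19] + [17] = [-2]

z = [-2]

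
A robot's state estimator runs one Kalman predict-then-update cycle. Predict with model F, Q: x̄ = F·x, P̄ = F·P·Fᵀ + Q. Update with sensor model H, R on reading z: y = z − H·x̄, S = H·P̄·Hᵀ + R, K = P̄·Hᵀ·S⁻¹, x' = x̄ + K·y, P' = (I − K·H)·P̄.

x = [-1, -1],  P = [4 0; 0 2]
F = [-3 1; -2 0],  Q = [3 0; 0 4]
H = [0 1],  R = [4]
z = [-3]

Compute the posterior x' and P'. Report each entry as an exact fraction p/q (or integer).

x̄ = F·x = [2, 2]
P̄ = F·P·Fᵀ + Q = [41 24; 24 20]
y = z − H·x̄ = [-5]
S = H·P̄·Hᵀ + R = [24]
K = P̄·Hᵀ·S⁻¹ = [1; 5/6]
x' = x̄ + K·y = [-3, -13/6]
P' = (I − K·H)·P̄ = [17 4; 4 10/3]

x' = [-3, -13/6]
P' = [17 4; 4 10/3]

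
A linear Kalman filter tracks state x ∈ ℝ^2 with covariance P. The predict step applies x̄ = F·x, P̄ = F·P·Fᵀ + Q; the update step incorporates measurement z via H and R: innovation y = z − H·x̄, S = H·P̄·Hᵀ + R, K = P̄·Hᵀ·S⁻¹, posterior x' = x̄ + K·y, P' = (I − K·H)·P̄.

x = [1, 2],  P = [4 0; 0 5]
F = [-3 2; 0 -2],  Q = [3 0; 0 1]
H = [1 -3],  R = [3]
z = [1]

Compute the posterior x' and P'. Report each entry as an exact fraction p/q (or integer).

x' = [-151/53, -488/371]
P' = [1104/53 351/53; 351/53 902/371]

x̄ = F·x = [1, -4]
P̄ = F·P·Fᵀ + Q = [59 -20; -20 21]
y = z − H·x̄ = [-12]
S = H·P̄·Hᵀ + R = [371]
K = P̄·Hᵀ·S⁻¹ = [17/53; -83/371]
x' = x̄ + K·y = [-151/53, -488/371]
P' = (I − K·H)·P̄ = [1104/53 351/53; 351/53 902/371]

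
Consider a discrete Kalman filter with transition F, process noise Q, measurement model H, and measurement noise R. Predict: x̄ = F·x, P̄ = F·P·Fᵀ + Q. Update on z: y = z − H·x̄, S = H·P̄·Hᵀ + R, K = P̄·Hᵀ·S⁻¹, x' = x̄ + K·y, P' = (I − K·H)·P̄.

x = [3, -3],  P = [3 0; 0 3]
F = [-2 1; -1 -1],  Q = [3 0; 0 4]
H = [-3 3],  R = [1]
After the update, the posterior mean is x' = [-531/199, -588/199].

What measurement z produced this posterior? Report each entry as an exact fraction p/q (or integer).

x̄ = F·x = [-9, 0]
P̄ = F·P·Fᵀ + Q = [18 3; 3 10]
S = H·P̄·Hᵀ + R = [199]
K = P̄·Hᵀ·S⁻¹ = [-45/199; 21/199]
x' − x̄ = [1260/199, -588/199] = K·y
y = (KᵀK)⁻¹·Kᵀ·(x' − x̄) = [-28]
z = y + H·x̄ = [-28] + [27] = [-1]

z = [-1]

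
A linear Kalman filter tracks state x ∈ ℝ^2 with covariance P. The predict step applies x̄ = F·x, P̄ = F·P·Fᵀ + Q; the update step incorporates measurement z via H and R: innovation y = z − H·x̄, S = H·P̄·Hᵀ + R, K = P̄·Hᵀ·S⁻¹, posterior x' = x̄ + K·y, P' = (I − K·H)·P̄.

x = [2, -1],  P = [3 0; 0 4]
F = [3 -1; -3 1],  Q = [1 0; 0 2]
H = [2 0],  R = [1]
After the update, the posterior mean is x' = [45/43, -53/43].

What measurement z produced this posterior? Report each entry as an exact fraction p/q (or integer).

z = [2]

x̄ = F·x = [7, -7]
P̄ = F·P·Fᵀ + Q = [32 -31; -31 33]
S = H·P̄·Hᵀ + R = [129]
K = P̄·Hᵀ·S⁻¹ = [64/129; -62/129]
x' − x̄ = [-256/43, 248/43] = K·y
y = (KᵀK)⁻¹·Kᵀ·(x' − x̄) = [-12]
z = y + H·x̄ = [-12] + [14] = [2]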